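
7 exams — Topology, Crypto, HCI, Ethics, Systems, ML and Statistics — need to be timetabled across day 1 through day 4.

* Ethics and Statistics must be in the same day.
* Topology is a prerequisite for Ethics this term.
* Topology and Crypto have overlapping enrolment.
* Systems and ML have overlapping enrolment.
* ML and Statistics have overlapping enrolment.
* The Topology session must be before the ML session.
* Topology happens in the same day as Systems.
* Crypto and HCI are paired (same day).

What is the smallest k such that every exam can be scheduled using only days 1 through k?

The precedence chain requires at least 2 distinct days.
Could 2 days be enough, i.e. nothing placed later than day 2? No: ML must come after Topology (at day 1 or later) → {day 2}; Topology must come before ML (at day 2 or earlier) → {day 1}; Ethics must come after Topology (at day 1 or later) → {day 2}; Statistics must be in the same day as Ethics (in {day 2}) → {day 2}; Statistics can't share with ML (day 2) → nothing is left.
So 2 days is not enough.
3 works (last occupied day: day 3): for example Systems -> day 1, ML -> day 3, HCI -> day 2, Statistics -> day 2, Crypto -> day 2, Topology -> day 1, Ethics -> day 2.

3 days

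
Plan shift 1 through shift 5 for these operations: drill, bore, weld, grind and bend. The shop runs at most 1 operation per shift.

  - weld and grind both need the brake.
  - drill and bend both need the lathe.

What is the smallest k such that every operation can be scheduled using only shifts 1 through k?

With at most 1 per shift and 5 operations, at least 5 shifts are needed.
5 works (last occupied shift: shift 5): for example bend=shift 5, weld=shift 3, bore=shift 2, drill=shift 1, grind=shift 4.

5 shifts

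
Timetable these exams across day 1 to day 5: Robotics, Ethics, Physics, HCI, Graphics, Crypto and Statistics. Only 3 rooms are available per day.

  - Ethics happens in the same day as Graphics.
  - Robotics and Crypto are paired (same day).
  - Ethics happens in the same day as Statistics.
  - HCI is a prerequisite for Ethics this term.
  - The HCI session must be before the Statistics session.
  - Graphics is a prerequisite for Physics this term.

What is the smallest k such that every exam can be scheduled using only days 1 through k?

3

The precedence chain requires at least 3 distinct days.
With at most 3 per day and 7 exams, at least 3 days are needed.
3 works (last occupied day: day 3): for example Robotics in day 1; Physics in day 3; Ethics in day 2; Crypto in day 1; Graphics in day 2; Statistics in day 2; HCI in day 1.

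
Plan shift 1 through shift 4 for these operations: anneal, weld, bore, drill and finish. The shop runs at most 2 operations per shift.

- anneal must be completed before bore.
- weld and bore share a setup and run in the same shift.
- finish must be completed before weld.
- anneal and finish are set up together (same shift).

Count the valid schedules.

12

Splitting on anneal: it can be shift 1 (6), shift 2 (4), shift 3 (2). Listing each branch's schedules as (weld, bore, drill, finish) by shift number:
anneal=shift 1: (2,2,3,1) (2,2,4,1) (3,3,2,1) (3,3,4,1) (4,4,2,1) (4,4,3,1) — 6.
anneal=shift 2: (3,3,1,2) (3,3,4,2) (4,4,1,2) (4,4,3,2) — 4.
anneal=shift 3: (4,4,1,3) (4,4,2,3) — 2.
Summing: 6 + 4 + 2 = 12.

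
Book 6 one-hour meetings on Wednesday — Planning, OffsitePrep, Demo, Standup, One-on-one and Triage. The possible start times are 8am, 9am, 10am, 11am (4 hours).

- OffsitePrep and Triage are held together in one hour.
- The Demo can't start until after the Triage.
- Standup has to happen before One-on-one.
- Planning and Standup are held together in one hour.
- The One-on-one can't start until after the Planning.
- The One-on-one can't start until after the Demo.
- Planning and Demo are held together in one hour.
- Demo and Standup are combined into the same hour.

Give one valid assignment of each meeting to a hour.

Triage -> 8am; Demo -> 9am; One-on-one -> 10am; Standup -> 9am; Planning -> 9am; OffsitePrep -> 8am

Checking: Planning(9am) before One-on-one(10am); Standup(9am) before One-on-one(10am); Demo(9am) before One-on-one(10am); Triage(8am) before Demo(9am); Planning = Standup = 9am; Planning = Demo = 9am; OffsitePrep = Triage = 8am; Demo = Standup = 9am.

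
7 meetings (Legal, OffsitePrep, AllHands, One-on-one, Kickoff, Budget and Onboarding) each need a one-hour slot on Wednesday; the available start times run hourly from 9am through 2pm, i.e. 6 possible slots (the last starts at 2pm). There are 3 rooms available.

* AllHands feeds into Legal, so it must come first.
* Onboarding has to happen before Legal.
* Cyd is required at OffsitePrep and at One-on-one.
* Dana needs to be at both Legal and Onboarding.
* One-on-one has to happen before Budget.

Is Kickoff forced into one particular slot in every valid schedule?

No

Kickoff can be 9am (e.g. OffsitePrep in 11am, Onboarding in 9am, Budget in 11am, AllHands in 9am, Legal in 10am, One-on-one in 10am, Kickoff in 9am) or 10am (e.g. Onboarding -> 9am, Kickoff -> 10am, OffsitePrep -> 11am, Budget -> 10am, AllHands -> 9am, Legal -> 10am, One-on-one -> 9am).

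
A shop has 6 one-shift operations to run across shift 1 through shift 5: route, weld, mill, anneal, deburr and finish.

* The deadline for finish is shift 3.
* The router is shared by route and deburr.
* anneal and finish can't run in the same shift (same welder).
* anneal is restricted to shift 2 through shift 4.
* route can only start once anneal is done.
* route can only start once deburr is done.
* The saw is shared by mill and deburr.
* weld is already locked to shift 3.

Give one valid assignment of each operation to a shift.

route -> shift 3, weld -> shift 3, anneal -> shift 2, mill -> shift 2, finish -> shift 1, deburr -> shift 1

Checking: anneal(shift 2) before route(shift 3); deburr(shift 1) before route(shift 3); mill(shift 2) != deburr(shift 1); route(shift 3) != deburr(shift 1); anneal(shift 2) != finish(shift 1); finish=shift 1 in [shift 1,shift 3]; weld=shift 3 in [shift 3,shift 3]; anneal=shift 2 in [shift 2,shift 4].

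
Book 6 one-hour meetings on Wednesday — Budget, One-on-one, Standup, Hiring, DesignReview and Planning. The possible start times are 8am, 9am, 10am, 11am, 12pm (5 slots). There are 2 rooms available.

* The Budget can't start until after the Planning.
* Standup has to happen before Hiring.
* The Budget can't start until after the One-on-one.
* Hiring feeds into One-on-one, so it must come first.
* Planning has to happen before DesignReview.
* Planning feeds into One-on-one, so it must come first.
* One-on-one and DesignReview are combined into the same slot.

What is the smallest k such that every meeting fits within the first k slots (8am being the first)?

4

The precedence chain requires at least 4 distinct slots.
With at most 2 per slot and 6 meetings, at least 3 slots are needed.
4 works (last occupied slot: 11am): for example DesignReview=10am, Hiring=9am, Standup=8am, One-on-one=10am, Planning=8am, Budget=11am.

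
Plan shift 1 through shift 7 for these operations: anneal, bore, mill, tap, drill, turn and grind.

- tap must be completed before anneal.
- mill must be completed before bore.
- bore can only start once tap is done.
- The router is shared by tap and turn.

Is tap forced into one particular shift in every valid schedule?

tap can be shift 1 (e.g. turn=shift 2; anneal=shift 2; drill=shift 1; tap=shift 1; bore=shift 2; grind=shift 1; mill=shift 1) or shift 2 (e.g. anneal -> shift 3; turn -> shift 1; drill -> shift 1; tap -> shift 2; mill -> shift 1; bore -> shift 3; grind -> shift 1).

No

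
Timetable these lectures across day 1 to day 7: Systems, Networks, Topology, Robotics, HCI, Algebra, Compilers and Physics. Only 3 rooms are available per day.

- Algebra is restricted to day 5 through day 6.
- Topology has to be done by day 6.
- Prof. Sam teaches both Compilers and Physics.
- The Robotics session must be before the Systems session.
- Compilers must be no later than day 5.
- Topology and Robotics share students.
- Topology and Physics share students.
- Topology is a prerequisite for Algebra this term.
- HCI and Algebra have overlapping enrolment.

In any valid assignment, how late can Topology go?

day 5

Topology's own window allows nothing later than day 6; downstream work caps Topology at day 5.
Topology at day 5 is achievable: HCI -> day 2; Topology -> day 5; Systems -> day 2; Algebra -> day 6; Physics -> day 2; Networks -> day 1; Compilers -> day 1; Robotics -> day 1.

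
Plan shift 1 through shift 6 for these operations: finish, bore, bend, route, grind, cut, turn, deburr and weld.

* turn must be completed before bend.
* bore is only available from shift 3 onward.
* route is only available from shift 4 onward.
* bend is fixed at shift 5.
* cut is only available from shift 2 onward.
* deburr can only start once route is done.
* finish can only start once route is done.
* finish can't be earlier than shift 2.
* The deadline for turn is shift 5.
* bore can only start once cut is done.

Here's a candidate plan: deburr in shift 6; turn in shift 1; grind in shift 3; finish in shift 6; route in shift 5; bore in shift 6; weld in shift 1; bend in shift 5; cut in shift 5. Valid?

Yes

turn must be completed before bend — holds.
bend is fixed at shift 5 — holds.
The deadline for turn is shift 5 — holds.
finish can't be earlier than shift 2 — holds.
finish can only start once route is done — holds.
cut is only available from shift 2 onward — holds.
bore is only available from shift 3 onward — holds.
deburr can only start once route is done — holds.
bore can only start once cut is done — holds.
route is only available from shift 4 onward — holds.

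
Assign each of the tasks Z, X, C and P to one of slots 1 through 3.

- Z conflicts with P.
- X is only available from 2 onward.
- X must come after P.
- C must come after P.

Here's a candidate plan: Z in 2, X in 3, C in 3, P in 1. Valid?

X must come after P — holds.
C must come after P — holds.
X is only available from 2 onward — holds.
Z conflicts with P — holds.

Yes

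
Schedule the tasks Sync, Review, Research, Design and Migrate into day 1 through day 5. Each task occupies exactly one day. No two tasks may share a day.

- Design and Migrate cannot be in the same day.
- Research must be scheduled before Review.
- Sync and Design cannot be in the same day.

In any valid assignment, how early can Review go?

day 2

Precedence pushes Review to at least day 2.
Review at day 2 is achievable: Sync in day 3; Migrate in day 5; Review in day 2; Research in day 1; Design in day 4.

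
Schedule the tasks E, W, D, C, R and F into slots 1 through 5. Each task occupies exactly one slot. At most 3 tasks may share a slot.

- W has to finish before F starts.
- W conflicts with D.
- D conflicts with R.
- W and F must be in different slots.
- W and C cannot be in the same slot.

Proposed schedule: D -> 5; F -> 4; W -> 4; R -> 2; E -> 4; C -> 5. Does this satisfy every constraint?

W and F must be in different slots — violated.
W conflicts with D — holds.
W and C cannot be in the same slot — holds.
At most 3 tasks may share a slot — holds.
D conflicts with R — holds.
W has to finish before F starts — violated.

No — it violates: W and F must be in different slots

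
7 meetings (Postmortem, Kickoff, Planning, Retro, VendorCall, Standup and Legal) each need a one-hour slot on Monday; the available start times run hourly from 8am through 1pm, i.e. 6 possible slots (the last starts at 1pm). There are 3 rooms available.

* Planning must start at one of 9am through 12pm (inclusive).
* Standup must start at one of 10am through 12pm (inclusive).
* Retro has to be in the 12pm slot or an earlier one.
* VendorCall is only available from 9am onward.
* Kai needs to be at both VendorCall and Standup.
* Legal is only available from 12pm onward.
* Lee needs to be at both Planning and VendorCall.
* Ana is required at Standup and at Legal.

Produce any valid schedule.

Retro in 8am, Postmortem in 8am, Kickoff in 8am, Standup in 10am, VendorCall in 11am, Planning in 9am, Legal in 12pm

Checking: VendorCall(11am) != Standup(10am); Standup(10am) != Legal(12pm); Planning(9am) != VendorCall(11am); VendorCall=11am in [9am,1pm]; Standup=10am in [10am,12pm]; Legal=12pm in [12pm,1pm]; Planning=9am in [9am,12pm]; Retro=8am in [8am,12pm]; max 3 per slot (cap 3).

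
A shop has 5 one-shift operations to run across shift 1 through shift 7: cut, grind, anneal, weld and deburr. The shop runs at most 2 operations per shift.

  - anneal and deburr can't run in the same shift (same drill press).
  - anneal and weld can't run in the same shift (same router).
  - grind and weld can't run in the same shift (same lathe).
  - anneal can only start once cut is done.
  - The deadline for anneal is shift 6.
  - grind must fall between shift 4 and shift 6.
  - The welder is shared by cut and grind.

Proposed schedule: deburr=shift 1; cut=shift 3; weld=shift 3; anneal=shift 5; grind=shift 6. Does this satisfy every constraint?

Yes, all constraints hold

grind must fall between shift 4 and shift 6 — holds.
The deadline for anneal is shift 6 — holds.
grind and weld can't run in the same shift (same lathe) — holds.
anneal and weld can't run in the same shift (same router) — holds.
The shop runs at most 2 operations per shift — holds.
The welder is shared by cut and grind — holds.
anneal and deburr can't run in the same shift (same drill press) — holds.
anneal can only start once cut is done — holds.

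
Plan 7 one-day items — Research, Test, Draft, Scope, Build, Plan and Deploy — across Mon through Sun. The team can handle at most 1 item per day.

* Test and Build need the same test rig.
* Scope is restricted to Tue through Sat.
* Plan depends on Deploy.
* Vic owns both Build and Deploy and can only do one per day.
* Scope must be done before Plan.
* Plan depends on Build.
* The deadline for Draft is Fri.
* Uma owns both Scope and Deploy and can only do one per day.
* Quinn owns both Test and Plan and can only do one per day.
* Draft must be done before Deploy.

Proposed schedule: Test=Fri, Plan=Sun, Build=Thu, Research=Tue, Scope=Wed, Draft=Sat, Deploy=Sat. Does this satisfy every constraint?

Plan depends on Deploy — holds.
Scope must be done before Plan — holds.
Test and Build need the same test rig — holds.
Quinn owns both Test and Plan and can only do one per day — holds.
The deadline for Draft is Fri — violated.
Vic owns both Build and Deploy and can only do one per day — holds.
Scope is restricted to Tue through Sat — holds.
Uma owns both Scope and Deploy and can only do one per day — holds.
Plan depends on Build — holds.
The team can handle at most 1 item per day — violated.
Draft must be done before Deploy — violated.

No. The deadline for Draft is Fri is not satisfied.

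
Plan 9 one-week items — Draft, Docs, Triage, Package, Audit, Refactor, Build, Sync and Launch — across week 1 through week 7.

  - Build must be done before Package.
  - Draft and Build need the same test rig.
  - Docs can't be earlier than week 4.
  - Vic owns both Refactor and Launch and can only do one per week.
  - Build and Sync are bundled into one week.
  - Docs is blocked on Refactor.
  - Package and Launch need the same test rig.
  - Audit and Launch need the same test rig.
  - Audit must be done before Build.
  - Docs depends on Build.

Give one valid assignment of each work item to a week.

Build in week 2; Docs in week 4; Package in week 3; Draft in week 1; Sync in week 2; Launch in week 2; Audit in week 1; Triage in week 1; Refactor in week 1

Checking: Build(week 2) before Package(week 3); Refactor(week 1) before Docs(week 4); Build(week 2) before Docs(week 4); Audit(week 1) before Build(week 2); Audit(week 1) != Launch(week 2); Draft(week 1) != Build(week 2); Package(week 3) != Launch(week 2); Refactor(week 1) != Launch(week 2); Build = Sync = week 2; Docs=week 4 in [week 4,week 7].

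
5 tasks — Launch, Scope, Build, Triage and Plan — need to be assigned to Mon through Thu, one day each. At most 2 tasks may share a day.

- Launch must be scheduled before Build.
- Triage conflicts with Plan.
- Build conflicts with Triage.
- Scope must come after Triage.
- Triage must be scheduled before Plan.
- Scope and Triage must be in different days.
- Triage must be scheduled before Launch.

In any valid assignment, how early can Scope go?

Tue

Precedence pushes Scope to at least Tue.
Scope at Tue is achievable: Triage in Mon, Plan in Wed, Launch in Tue, Scope in Tue, Build in Wed.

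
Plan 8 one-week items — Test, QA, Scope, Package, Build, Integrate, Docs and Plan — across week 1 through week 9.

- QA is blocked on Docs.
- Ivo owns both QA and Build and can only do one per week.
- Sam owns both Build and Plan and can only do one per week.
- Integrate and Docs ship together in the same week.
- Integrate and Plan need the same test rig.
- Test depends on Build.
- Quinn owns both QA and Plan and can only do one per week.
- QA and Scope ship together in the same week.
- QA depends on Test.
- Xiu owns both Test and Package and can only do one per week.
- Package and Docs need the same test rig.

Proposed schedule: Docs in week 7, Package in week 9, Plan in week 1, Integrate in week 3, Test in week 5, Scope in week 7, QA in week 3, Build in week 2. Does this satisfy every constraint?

Invalid. QA is blocked on Docs.

QA depends on Test — violated.
Integrate and Plan need the same test rig — holds.
Ivo owns both QA and Build and can only do one per week — holds.
Integrate and Docs ship together in the same week — violated.
Sam owns both Build and Plan and can only do one per week — holds.
Quinn owns both QA and Plan and can only do one per week — holds.
QA is blocked on Docs — violated.
Xiu owns both Test and Package and can only do one per week — holds.
Test depends on Build — holds.
QA and Scope ship together in the same week — violated.
Package and Docs need the same test rig — holds.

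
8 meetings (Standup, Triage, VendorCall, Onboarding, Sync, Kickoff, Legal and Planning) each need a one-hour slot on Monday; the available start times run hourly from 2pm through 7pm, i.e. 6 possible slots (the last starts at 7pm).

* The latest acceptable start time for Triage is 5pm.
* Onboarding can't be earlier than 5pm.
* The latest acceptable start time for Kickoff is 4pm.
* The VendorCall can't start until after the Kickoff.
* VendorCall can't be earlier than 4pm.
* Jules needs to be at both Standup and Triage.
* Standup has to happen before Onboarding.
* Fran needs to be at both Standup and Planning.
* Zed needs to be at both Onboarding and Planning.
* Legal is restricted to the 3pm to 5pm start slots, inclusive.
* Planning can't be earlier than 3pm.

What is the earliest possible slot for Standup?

Downstream work caps Standup at 6pm.
Standup at 2pm is achievable: Triage=3pm; VendorCall=4pm; Onboarding=5pm; Standup=2pm; Planning=3pm; Legal=3pm; Sync=2pm; Kickoff=2pm.

2pm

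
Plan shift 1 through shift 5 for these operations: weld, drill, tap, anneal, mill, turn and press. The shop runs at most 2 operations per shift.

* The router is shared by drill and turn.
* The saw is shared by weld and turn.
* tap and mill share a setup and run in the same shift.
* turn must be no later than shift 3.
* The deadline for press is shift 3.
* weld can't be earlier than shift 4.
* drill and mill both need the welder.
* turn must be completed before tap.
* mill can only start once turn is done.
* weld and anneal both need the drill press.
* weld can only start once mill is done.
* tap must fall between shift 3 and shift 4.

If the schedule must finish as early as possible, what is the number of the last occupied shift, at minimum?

4

The precedence chain requires at least 3 distinct shifts.
With at most 2 per shift and 7 operations, at least 4 shifts are needed.
weld can't be placed before shift 4, so the schedule must run through at least shift 4.
4 works (last occupied shift: shift 4): for example press in shift 1, tap in shift 3, drill in shift 2, anneal in shift 2, mill in shift 3, turn in shift 1, weld in shift 4.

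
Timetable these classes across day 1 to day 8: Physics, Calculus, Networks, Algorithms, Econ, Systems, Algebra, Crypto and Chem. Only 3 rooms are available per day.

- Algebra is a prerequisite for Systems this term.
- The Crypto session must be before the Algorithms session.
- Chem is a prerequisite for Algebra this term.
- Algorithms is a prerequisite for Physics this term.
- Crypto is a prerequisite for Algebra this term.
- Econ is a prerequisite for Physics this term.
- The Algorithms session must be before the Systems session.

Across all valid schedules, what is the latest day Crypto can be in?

Downstream work caps Crypto at day 6.
Crypto at day 6 is achievable: Systems in day 8, Econ in day 1, Crypto in day 6, Calculus in day 1, Physics in day 8, Networks in day 2, Chem in day 1, Algorithms in day 7, Algebra in day 7.

day 6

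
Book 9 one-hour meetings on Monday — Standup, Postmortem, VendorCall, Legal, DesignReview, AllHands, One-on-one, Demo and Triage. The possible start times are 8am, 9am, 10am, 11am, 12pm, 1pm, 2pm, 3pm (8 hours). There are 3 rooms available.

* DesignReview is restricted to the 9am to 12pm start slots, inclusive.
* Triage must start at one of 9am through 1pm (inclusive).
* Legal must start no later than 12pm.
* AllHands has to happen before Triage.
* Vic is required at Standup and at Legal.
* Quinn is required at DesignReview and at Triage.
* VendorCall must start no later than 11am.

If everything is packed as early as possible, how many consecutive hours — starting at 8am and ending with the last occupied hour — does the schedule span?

3 hours

The precedence chain requires at least 2 distinct hours.
With at most 3 per hour and 9 meetings, at least 3 hours are needed.
3 works (last occupied hour: 10am): for example Demo=10am, One-on-one=10am, DesignReview=10am, Legal=9am, Standup=8am, VendorCall=9am, AllHands=8am, Postmortem=8am, Triage=9am.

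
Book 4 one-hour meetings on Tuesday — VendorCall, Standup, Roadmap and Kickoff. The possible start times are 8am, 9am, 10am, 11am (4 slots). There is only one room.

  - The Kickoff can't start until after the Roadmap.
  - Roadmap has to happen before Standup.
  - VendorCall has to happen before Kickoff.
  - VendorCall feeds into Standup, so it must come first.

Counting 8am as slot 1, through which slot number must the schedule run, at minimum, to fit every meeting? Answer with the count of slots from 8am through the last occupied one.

4 slots

The precedence chain requires at least 2 distinct slots.
With at most 1 per slot and 4 meetings, at least 4 slots are needed.
4 works (last occupied slot: 11am): for example Standup -> 10am, Kickoff -> 11am, VendorCall -> 8am, Roadmap -> 9am.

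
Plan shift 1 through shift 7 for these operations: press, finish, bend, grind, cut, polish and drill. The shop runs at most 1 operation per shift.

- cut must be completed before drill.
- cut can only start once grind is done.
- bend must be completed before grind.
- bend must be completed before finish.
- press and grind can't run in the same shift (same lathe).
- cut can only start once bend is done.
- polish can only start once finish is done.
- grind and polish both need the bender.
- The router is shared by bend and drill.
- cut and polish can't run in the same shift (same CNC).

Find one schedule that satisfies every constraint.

bend in shift 1; cut in shift 3; press in shift 7; polish in shift 5; grind in shift 2; finish in shift 4; drill in shift 6

Checking: finish(shift 4) before polish(shift 5); cut(shift 3) before drill(shift 6); bend(shift 1) before grind(shift 2); bend(shift 1) before finish(shift 4); grind(shift 2) before cut(shift 3); bend(shift 1) before cut(shift 3); grind(shift 2) != polish(shift 5); bend(shift 1) != drill(shift 6); cut(shift 3) != polish(shift 5); press(shift 7) != grind(shift 2); max 1 per shift (cap 1).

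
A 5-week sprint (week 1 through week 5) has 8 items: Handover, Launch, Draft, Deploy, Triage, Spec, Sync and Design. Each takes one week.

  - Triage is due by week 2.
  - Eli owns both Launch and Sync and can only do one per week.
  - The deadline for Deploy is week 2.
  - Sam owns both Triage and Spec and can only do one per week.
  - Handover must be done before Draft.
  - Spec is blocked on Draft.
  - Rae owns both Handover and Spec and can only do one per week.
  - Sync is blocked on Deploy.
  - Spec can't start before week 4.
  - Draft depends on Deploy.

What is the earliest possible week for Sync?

week 2

Precedence pushes Sync to at least week 2.
Sync at week 2 is achievable: Draft=week 2; Design=week 1; Deploy=week 1; Launch=week 1; Triage=week 1; Handover=week 1; Spec=week 4; Sync=week 2.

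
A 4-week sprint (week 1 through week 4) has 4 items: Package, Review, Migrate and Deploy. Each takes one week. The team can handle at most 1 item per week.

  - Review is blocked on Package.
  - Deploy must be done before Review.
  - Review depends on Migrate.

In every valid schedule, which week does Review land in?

week 4

Precedence pushes Review to at least week 2.
So Review is pinned to week 4.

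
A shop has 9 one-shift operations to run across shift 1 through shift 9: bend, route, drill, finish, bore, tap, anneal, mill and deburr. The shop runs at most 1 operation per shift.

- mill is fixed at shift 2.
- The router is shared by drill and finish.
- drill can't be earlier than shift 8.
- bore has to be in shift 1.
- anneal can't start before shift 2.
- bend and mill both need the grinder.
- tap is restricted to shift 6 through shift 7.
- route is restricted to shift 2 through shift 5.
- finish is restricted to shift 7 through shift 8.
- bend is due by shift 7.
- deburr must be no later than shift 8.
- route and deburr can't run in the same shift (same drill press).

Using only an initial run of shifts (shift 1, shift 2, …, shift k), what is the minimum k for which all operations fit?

With at most 1 per shift and 9 operations, at least 9 shifts are needed.
drill can't be placed before shift 8, so the schedule must run through at least shift 8.
9 works (last occupied shift: shift 9): for example bend -> shift 4, drill -> shift 8, deburr -> shift 5, route -> shift 3, bore -> shift 1, mill -> shift 2, tap -> shift 6, anneal -> shift 9, finish -> shift 7.

9 shifts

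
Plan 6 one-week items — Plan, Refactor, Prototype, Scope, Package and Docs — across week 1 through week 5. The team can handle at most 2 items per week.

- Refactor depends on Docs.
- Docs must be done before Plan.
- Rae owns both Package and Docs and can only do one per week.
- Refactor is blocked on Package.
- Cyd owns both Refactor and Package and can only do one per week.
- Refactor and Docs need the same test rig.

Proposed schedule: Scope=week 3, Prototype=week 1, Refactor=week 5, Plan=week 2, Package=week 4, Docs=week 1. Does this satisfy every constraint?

Docs must be done before Plan — holds.
Refactor depends on Docs — holds.
The team can handle at most 2 items per week — holds.
Refactor is blocked on Package — holds.
Refactor and Docs need the same test rig — holds.
Cyd owns both Refactor and Package and can only do one per week — holds.
Rae owns both Package and Docs and can only do one per week — holds.

Yes, all constraints hold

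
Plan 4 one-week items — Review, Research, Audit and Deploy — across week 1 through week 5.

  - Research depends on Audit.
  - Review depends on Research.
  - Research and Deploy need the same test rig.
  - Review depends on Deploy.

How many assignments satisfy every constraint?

25

Splitting on Review: it can be week 3 (1), week 4 (6), week 5 (18). Listing each branch's schedules as (Research, Audit, Deploy) by week number:
Review=week 3: (2,1,1) — 1.
Review=week 4: (2,1,1) (2,1,3) (3,1,1) (3,1,2) (3,2,1) (3,2,2) — 6.
Review=week 5: (2,1,1) (2,1,3) (2,1,4) (3,1,1) (3,1,2) (3,1,4) (3,2,1) (3,2,2) (3,2,4) (4,1,1) (4,1,2) (4,1,3) (4,2,1) (4,2,2) (4,2,3) (4,3,1) (4,3,2) (4,3,3) — 18.
Summing: 1 + 6 + 18 = 25.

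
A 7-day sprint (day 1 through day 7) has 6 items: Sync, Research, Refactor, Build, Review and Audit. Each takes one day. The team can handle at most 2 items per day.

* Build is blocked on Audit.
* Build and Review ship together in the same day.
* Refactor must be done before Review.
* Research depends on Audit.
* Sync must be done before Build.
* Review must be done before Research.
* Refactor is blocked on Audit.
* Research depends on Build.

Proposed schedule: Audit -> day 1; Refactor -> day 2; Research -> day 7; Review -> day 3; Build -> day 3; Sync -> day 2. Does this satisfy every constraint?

Refactor is blocked on Audit — holds.
Research depends on Build — holds.
Research depends on Audit — holds.
The team can handle at most 2 items per day — holds.
Sync must be done before Build — holds.
Refactor must be done before Review — holds.
Build is blocked on Audit — holds.
Review must be done before Research — holds.
Build and Review ship together in the same day — holds.

Valid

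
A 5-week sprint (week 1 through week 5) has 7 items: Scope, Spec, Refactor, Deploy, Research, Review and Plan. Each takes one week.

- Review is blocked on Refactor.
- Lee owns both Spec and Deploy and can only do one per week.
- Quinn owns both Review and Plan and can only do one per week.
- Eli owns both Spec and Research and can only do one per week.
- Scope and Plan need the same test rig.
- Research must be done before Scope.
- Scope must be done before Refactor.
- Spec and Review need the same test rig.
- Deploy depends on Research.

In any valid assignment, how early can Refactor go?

Precedence pushes Refactor to at least week 3; downstream work caps Refactor at week 4.
Refactor at week 3 is achievable: Refactor -> week 3; Plan -> week 1; Deploy -> week 2; Research -> week 1; Scope -> week 2; Spec -> week 3; Review -> week 4.

week 3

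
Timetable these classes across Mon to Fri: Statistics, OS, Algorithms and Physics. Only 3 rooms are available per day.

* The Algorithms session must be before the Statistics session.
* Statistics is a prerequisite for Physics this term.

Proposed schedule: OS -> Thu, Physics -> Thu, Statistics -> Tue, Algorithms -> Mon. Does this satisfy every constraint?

Statistics is a prerequisite for Physics this term — holds.
The Algorithms session must be before the Statistics session — holds.
Only 3 rooms are available per day — holds.

Yes, all constraints hold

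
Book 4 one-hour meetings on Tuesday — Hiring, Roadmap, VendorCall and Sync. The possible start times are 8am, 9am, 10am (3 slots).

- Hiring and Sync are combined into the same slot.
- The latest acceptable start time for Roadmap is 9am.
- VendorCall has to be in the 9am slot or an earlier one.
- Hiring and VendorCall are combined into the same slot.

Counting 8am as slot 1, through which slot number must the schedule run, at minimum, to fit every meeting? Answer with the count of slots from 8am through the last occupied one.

1 works (last occupied slot: 8am): for example Hiring in 8am, Roadmap in 8am, VendorCall in 8am, Sync in 8am.

1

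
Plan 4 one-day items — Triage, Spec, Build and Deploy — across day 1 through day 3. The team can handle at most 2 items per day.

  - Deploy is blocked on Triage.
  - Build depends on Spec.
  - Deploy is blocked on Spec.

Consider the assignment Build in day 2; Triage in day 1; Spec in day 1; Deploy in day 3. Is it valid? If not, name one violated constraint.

Deploy is blocked on Spec — holds.
Build depends on Spec — holds.
Deploy is blocked on Triage — holds.
The team can handle at most 2 items per day — holds.

Yes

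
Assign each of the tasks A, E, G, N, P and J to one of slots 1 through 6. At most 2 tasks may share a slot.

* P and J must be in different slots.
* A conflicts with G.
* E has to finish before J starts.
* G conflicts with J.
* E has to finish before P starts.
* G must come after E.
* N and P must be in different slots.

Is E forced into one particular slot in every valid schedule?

E can be 1 (e.g. E -> 1; N -> 3; J -> 3; A -> 1; G -> 2; P -> 2) or 2 (e.g. J -> 4, E -> 2, G -> 3, A -> 1, N -> 1, P -> 3).

No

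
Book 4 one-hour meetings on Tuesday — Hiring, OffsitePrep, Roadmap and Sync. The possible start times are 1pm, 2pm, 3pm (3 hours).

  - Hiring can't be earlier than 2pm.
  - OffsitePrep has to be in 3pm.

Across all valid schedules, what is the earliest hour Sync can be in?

1pm

Sync at 1pm is achievable: Sync in 1pm; OffsitePrep in 3pm; Roadmap in 1pm; Hiring in 2pm.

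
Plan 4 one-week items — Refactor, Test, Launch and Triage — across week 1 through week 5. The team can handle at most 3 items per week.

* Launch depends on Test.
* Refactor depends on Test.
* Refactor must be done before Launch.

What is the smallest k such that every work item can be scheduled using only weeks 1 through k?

3 weeks

The precedence chain requires at least 3 distinct weeks.
With at most 3 per week and 4 work items, at least 2 weeks are needed.
3 works (last occupied week: week 3): for example Refactor in week 2, Triage in week 1, Test in week 1, Launch in week 3.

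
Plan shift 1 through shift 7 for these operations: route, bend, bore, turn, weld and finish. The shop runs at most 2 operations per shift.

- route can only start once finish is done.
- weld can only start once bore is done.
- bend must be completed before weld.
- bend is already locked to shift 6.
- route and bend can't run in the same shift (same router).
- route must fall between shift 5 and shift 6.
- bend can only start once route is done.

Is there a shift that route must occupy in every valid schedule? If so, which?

route's window is shift 5–shift 6.
bend is fixed at shift 6, and route can't share a shift with bend.
So route must be shift 5.

shift 5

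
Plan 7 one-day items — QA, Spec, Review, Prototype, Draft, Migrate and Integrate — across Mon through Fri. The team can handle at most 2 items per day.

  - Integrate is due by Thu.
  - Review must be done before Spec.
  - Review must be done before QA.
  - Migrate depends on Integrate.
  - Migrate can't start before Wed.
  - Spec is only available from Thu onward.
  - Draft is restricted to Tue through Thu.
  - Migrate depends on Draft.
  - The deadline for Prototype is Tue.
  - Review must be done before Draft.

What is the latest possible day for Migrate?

Fri

Migrate is available from Wed.
Migrate at Fri is achievable: Integrate in Tue, Draft in Tue, QA in Wed, Review in Mon, Prototype in Mon, Spec in Thu, Migrate in Fri.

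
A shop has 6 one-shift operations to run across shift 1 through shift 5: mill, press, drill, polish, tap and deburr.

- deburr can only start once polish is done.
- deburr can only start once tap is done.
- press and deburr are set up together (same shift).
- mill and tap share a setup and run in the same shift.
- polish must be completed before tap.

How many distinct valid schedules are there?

Splitting on mill: it can be shift 2 (15), shift 3 (20), shift 4 (15). Listing each branch's schedules as (press, drill, polish, tap, deburr) by shift number:
mill=shift 2: (3,1,1,2,3) (3,2,1,2,3) (3,3,1,2,3) (3,4,1,2,3) (3,5,1,2,3) (4,1,1,2,4) (4,2,1,2,4) (4,3,1,2,4) (4,4,1,2,4) (4,5,1,2,4) (5,1,1,2,5) (5,2,1,2,5) (5,3,1,2,5) (5,4,1,2,5) (5,5,1,2,5) — 15.
mill=shift 3: (4,1,1,3,4) (4,1,2,3,4) (4,2,1,3,4) (4,2,2,3,4) (4,3,1,3,4) (4,3,2,3,4) (4,4,1,3,4) (4,4,2,3,4) (4,5,1,3,4) (4,5,2,3,4) (5,1,1,3,5) (5,1,2,3,5) (5,2,1,3,5) (5,2,2,3,5) (5,3,1,3,5) (5,3,2,3,5) (5,4,1,3,5) (5,4,2,3,5) (5,5,1,3,5) (5,5,2,3,5) — 20.
mill=shift 4: (5,1,1,4,5) (5,1,2,4,5) (5,1,3,4,5) (5,2,1,4,5) (5,2,2,4,5) (5,2,3,4,5) (5,3,1,4,5) (5,3,2,4,5) (5,3,3,4,5) (5,4,1,4,5) (5,4,2,4,5) (5,4,3,4,5) (5,5,1,4,5) (5,5,2,4,5) (5,5,3,4,5) — 15.
Summing: 15 + 20 + 15 = 50.

50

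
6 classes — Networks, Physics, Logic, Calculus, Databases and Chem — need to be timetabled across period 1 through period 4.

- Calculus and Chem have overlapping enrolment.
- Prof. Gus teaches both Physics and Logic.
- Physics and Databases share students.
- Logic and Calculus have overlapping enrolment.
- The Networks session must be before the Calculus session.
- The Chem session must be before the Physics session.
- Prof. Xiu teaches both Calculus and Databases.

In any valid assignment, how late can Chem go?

Downstream work caps Chem at period 3.
Chem at period 3 is achievable: Chem in period 3; Logic in period 1; Physics in period 4; Networks in period 1; Databases in period 1; Calculus in period 2.

period 3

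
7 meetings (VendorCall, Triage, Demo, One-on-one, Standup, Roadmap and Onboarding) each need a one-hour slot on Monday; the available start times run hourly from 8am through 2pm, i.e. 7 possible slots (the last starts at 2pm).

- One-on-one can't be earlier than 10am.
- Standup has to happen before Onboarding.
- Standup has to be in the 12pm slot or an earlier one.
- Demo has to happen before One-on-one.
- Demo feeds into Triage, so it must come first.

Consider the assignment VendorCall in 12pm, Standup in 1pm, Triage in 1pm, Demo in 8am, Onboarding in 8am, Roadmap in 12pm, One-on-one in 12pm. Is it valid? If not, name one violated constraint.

Invalid. Standup has to happen before Onboarding.

Demo has to happen before One-on-one — holds.
One-on-one can't be earlier than 10am — holds.
Standup has to be in the 12pm slot or an earlier one — violated.
Demo feeds into Triage, so it must come first — holds.
Standup has to happen before Onboarding — violated.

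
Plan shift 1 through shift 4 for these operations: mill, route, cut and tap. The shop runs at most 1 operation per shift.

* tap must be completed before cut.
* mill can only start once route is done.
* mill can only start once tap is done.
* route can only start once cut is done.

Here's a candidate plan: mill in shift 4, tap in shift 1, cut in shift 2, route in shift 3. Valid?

Yes

route can only start once cut is done — holds.
tap must be completed before cut — holds.
mill can only start once route is done — holds.
mill can only start once tap is done — holds.
The shop runs at most 1 operation per shift — holds.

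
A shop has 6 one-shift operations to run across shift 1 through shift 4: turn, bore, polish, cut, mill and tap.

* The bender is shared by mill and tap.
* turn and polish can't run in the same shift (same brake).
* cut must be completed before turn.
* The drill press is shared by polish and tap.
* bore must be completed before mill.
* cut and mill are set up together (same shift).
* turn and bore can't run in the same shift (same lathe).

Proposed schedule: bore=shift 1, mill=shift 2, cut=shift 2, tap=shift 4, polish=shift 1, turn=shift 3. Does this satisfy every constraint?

Yes

The bender is shared by mill and tap — holds.
The drill press is shared by polish and tap — holds.
turn and bore can't run in the same shift (same lathe) — holds.
bore must be completed before mill — holds.
turn and polish can't run in the same shift (same brake) — holds.
cut must be completed before turn — holds.
cut and mill are set up together (same shift) — holds.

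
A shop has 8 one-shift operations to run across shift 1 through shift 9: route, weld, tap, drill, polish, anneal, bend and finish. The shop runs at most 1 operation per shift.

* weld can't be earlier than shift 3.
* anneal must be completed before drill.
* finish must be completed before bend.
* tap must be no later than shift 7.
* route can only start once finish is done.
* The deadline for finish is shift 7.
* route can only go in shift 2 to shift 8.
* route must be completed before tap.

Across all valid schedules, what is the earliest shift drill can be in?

Precedence pushes drill to at least shift 2.
drill at shift 2 is achievable: finish=shift 3, polish=shift 8, bend=shift 7, drill=shift 2, weld=shift 6, anneal=shift 1, route=shift 4, tap=shift 5.

shift 2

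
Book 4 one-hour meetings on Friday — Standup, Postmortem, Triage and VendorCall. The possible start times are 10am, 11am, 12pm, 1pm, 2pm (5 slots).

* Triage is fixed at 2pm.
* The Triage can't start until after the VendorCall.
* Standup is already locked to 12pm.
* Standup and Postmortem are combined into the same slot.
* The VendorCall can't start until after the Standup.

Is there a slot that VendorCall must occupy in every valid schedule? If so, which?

Standup is fixed at 12pm and must come before VendorCall, so VendorCall is at least 1pm.
Triage is fixed at 2pm and must come after VendorCall, so VendorCall is at most 1pm.
So VendorCall must be 1pm.

1pm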